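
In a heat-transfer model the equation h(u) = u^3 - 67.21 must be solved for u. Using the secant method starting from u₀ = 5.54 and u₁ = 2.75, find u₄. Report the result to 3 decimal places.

4.043

h(5.54) = 102.82146, h(2.75) = -46.41312
u₂ = 2.75000 − (-46.41312)·(2.75000 − 5.54000) / (-46.41312 − 102.82146) = 2.75000 − (129.49262)/(-149.23459) = 3.61771
h(3.61771) = -19.86197
u₃ = 3.61771 − (-19.86197)·(3.61771 − 2.75000) / (-19.86197 − (-46.41312)) = 3.61771 − (-17.23447)/(26.55115) = 4.26682
h(4.26682) = 10.47046
u₄ = 4.26682 − 10.47046·(4.26682 − 3.61771) / (10.47046 − (-19.86197)) = 4.26682 − (6.79642)/(30.33243) = 4.04275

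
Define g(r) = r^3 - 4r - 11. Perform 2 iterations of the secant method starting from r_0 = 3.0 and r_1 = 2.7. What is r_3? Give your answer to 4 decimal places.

2.8131

g(3.0) = 4.000000, g(2.7) = -2.117000
r_2 = 2.700000 − (-2.117000)·(2.700000 − 3.000000) / (-2.117000 − 4.000000) = 2.700000 − (0.635100)/(-6.117000) = 2.803825
g(2.803825) = -0.173205
r_3 = 2.803825 − (-0.173205)·(2.803825 − 2.700000) / (-0.173205 − (-2.117000)) = 2.803825 − (-0.017983)/(1.943795) = 2.813077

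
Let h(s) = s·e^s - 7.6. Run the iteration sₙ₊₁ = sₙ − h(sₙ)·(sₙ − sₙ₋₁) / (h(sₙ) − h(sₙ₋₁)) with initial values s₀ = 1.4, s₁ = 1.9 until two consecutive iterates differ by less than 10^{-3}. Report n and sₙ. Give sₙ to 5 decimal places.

n = 5, sₙ = 1.57432

h(1.4) = -1.9227200, h(1.9) = 5.1031994
s₂ = 1.9000000 − 5.1031994·(0.5000000)/(7.0259195) = 1.5368305;  |Δ| = 0.3631695
h(1.5368305) = -0.4540007
s₃ = 1.5368305 − (-0.4540007)·(-0.3631695)/(-5.5572001) = 1.5665000;  |Δ| = 0.0296695
h(1.5665000) = -0.0966936
s₄ = 1.5665000 − (-0.0966936)·(0.0296695)/(0.3573071) = 1.5745291;  |Δ| = 0.0080291
h(1.5745291) = 0.0025617
s₅ = 1.5745291 − 0.0025617·(0.0080291)/(0.0992554) = 1.5743218;  |Δ| = 0.0002072
|s₅ − s₄| = 0.0002072 < 10^{-3}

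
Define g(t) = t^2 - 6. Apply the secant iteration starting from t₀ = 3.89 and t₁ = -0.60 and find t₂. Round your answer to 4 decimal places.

g(3.89) = 9.132100, g(-0.60) = -5.640000
t₂ = -0.600000 − (-5.640000)·(-0.600000 − 3.890000) / (-5.640000 − 9.132100) = -0.600000 − (25.323600)/(-14.772100) = 1.114286

1.1143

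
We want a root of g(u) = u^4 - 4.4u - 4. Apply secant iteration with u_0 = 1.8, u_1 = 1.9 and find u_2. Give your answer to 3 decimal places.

1.868

g(1.8) = -1.42240, g(1.9) = 0.67210
u_2 = 1.90000 − 0.67210·(1.90000 − 1.80000) / (0.67210 − (-1.42240)) = 1.90000 − (0.06721)/(2.09450) = 1.86791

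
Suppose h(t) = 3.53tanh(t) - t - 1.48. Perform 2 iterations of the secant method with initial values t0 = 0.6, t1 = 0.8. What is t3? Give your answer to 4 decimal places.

h(0.6) = -0.184215, h(0.8) = 0.064050
t2 = 0.800000 − 0.064050·(0.800000 − 0.600000) / (0.064050 − (-0.184215)) = 0.800000 − (0.012810)/(0.248265) = 0.748402
h(0.748402) = 0.010305
t3 = 0.748402 − 0.010305·(0.748402 − 0.800000) / (0.010305 − 0.064050) = 0.748402 − (-0.000532)/(-0.053745) = 0.738509

0.7385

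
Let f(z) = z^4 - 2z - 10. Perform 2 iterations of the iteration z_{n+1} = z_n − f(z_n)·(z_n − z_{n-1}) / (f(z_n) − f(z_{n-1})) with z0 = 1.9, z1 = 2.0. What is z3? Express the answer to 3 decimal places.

1.929

f(1.9) = -0.76790, f(2.0) = 2.00000
z2 = 2.00000 − 2.00000·(2.00000 − 1.90000) / (2.00000 − (-0.76790)) = 2.00000 − (0.20000)/(2.76790) = 1.92774
f(1.92774) = -0.04539
z3 = 1.92774 − (-0.04539)·(1.92774 − 2.00000) / (-0.04539 − 2.00000) = 1.92774 − (0.00328)/(-2.04539) = 1.92935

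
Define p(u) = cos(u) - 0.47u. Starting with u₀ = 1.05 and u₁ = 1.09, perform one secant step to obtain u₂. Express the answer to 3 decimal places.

1.053

p(1.05) = 0.00407, p(1.09) = -0.04981
u₂ = 1.09000 − (-0.04981)·(1.09000 − 1.05000) / (-0.04981 − 0.00407) = 1.09000 − (-0.00199)/(-0.05389) = 1.05302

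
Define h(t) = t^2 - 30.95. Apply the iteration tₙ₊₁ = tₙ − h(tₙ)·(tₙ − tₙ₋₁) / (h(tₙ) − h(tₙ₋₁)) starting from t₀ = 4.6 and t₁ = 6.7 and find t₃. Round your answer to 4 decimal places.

h(4.6) = -9.790000, h(6.7) = 13.940000
t₂ = 6.700000 − 13.940000·(6.700000 − 4.600000) / (13.940000 − (-9.790000)) = 6.700000 − (29.274000)/(23.730000) = 5.466372
h(5.466372) = -1.068781
t₃ = 5.466372 − (-1.068781)·(5.466372 − 6.700000) / (-1.068781 − 13.940000) = 5.466372 − (1.318478)/(-15.008781) = 5.554219

5.5542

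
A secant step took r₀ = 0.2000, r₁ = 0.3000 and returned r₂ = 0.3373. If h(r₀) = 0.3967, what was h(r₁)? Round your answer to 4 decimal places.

The secant line through (0.2000, 0.3967) and (0.3000, h(r₁)) crosses zero at r₂ = 0.3373.
So (0.2000, 0.3967), (0.3000, h(r₁)), (0.3373, 0) are collinear:
h(r₁) = 0.3967 · (0.3000 − 0.3373) / (0.2000 − 0.3373) = 0.3967 · (-0.037300)/(-0.137300) = 0.107771

0.1078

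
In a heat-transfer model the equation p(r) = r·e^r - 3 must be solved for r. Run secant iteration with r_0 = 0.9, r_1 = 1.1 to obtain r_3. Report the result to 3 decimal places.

1.050

p(0.9) = -0.78636, p(1.1) = 0.30458
r_2 = 1.10000 − 0.30458·(1.10000 − 0.90000) / (0.30458 − (-0.78636)) = 1.10000 − (0.06092)/(1.09094) = 1.04416
p(1.04416) = -0.03352
r_3 = 1.04416 − (-0.03352)·(1.04416 − 1.10000) / (-0.03352 − 0.30458) = 1.04416 − (0.00187)/(-0.33810) = 1.04970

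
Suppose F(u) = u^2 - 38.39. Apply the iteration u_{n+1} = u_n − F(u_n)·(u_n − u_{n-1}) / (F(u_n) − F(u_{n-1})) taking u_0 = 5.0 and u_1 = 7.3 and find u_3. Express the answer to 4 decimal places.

F(5.0) = -13.390000, F(7.3) = 14.900000
u_2 = 7.300000 − 14.900000·(7.300000 − 5.000000) / (14.900000 − (-13.390000)) = 7.300000 − (34.270000)/(28.290000) = 6.088618
F(6.088618) = -1.318732
u_3 = 6.088618 − (-1.318732)·(6.088618 − 7.300000) / (-1.318732 − 14.900000) = 6.088618 − (1.597489)/(-16.218732) = 6.187114

6.1871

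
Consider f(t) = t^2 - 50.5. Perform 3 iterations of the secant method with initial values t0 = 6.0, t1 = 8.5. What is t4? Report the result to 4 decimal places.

f(6.0) = -14.500000, f(8.5) = 21.750000
t2 = 8.500000 − 21.750000·(8.500000 − 6.000000) / (21.750000 − (-14.500000)) = 8.500000 − (54.375000)/(36.250000) = 7.000000
f(7.000000) = -1.500000
t3 = 7.000000 − (-1.500000)·(7.000000 − 8.500000) / (-1.500000 − 21.750000) = 7.000000 − (2.250000)/(-23.250000) = 7.096774
f(7.096774) = -0.135796
t4 = 7.096774 − (-0.135796)·(7.096774 − 7.000000) / (-0.135796 − (-1.500000)) = 7.096774 − (-0.013142)/(1.364204) = 7.106407

7.1064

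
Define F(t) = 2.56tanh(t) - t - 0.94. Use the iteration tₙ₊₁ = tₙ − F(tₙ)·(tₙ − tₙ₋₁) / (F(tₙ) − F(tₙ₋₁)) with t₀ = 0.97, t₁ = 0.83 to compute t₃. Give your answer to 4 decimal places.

F(0.97) = 0.006683, F(0.83) = -0.027981
t₂ = 0.830000 − (-0.027981)·(0.830000 − 0.970000) / (-0.027981 − 0.006683) = 0.830000 − (0.003917)/(-0.034664) = 0.943009
F(0.943009) = 0.002691
t₃ = 0.943009 − 0.002691·(0.943009 − 0.830000) / (0.002691 − (-0.027981)) = 0.943009 − (0.000304)/(0.030673) = 0.933093

0.9331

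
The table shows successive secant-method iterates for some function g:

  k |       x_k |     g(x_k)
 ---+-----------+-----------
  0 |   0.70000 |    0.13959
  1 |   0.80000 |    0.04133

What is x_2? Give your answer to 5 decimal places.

x_2 = 0.80000 − 0.04133·(0.80000 − 0.70000) / (0.04133 − 0.13959)
   = 0.80000 − (0.0041330)/(-0.0982600) = 0.8420619

0.84206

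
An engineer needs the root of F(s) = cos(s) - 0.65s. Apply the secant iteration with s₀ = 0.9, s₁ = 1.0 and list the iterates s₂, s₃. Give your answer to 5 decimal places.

F(0.9) = 0.0366100, F(1.0) = -0.1096977
s₂ = 1.0000000 − (-0.1096977)·(1.0000000 − 0.9000000) / (-0.1096977 − 0.0366100) = 1.0000000 − (-0.0109698)/(-0.1463077) = 0.9250226
F(0.9250226) = 0.0005519
s₃ = 0.9250226 − 0.0005519·(0.9250226 − 1.0000000) / (0.0005519 − (-0.1096977)) = 0.9250226 − (-0.0000414)/(0.1102496) = 0.9253979

0.92502, 0.92540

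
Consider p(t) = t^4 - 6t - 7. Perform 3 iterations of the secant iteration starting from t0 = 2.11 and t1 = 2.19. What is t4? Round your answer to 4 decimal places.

2.1049

p(2.11) = 0.161194, p(2.19) = 2.862575
t2 = 2.190000 − 2.862575·(2.190000 − 2.110000) / (2.862575 − 0.161194) = 2.190000 − (0.229006)/(2.701381) = 2.105226
p(2.105226) = 0.011070
t3 = 2.105226 − 0.011070·(2.105226 − 2.190000) / (0.011070 − 2.862575) = 2.105226 − (-0.000938)/(-2.851506) = 2.104897
p(2.104897) = 0.000765
t4 = 2.104897 − 0.000765·(2.104897 − 2.105226) / (0.000765 − 0.011070) = 2.104897 − (0.000000)/(-0.010305) = 2.104873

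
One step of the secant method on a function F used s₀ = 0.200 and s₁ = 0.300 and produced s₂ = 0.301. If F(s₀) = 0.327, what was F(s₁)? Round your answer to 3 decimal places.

The secant line through (0.200, 0.327) and (0.300, F(s₁)) crosses zero at s₂ = 0.301.
So (0.200, 0.327), (0.300, F(s₁)), (0.301, 0) are collinear:
F(s₁) = 0.327 · (0.300 − 0.301) / (0.200 − 0.301) = 0.327 · (-0.00100)/(-0.10100) = 0.00324

0.003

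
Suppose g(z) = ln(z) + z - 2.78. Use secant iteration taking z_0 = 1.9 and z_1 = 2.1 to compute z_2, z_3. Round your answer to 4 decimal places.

2.0587, 2.0582

g(1.9) = -0.238146, g(2.1) = 0.061937
z_2 = 2.100000 − 0.061937·(2.100000 − 1.900000) / (0.061937 − (-0.238146)) = 2.100000 − (0.012387)/(0.300083) = 2.058720
g(2.058720) = 0.000804
z_3 = 2.058720 − 0.000804·(2.058720 − 2.100000) / (0.000804 − 0.061937) = 2.058720 − (-0.000033)/(-0.061133) = 2.058177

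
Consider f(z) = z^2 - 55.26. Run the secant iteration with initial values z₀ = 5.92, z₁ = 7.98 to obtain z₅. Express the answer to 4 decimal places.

f(5.92) = -20.213600, f(7.98) = 8.420400
z₂ = 7.980000 − 8.420400·(7.980000 − 5.920000) / (8.420400 − (-20.213600)) = 7.980000 − (17.346024)/(28.634000) = 7.374216
f(7.374216) = -0.880941
z₃ = 7.374216 − (-0.880941)·(7.374216 − 7.980000) / (-0.880941 − 8.420400) = 7.374216 − (0.533660)/(-9.301341) = 7.431590
f(7.431590) = -0.031465
z₄ = 7.431590 − (-0.031465)·(7.431590 − 7.374216) / (-0.031465 − (-0.880941)) = 7.431590 − (-0.001805)/(0.849476) = 7.433716
f(7.433716) = 0.000126
z₅ = 7.433716 − 0.000126·(7.433716 − 7.431590) / (0.000126 − (-0.031465)) = 7.433716 − (0.000000)/(0.031591) = 7.433707

7.4337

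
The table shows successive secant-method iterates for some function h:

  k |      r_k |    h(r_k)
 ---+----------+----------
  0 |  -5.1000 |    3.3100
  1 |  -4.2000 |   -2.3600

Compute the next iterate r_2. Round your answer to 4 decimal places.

r_2 = -4.2000 − (-2.3600)·(-4.2000 − (-5.1000)) / (-2.3600 − 3.3100)
   = -4.2000 − (-2.124000)/(-5.670000) = -4.574603

-4.5746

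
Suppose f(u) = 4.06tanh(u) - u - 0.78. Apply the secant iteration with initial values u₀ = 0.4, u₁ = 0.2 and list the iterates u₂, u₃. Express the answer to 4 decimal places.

f(0.4) = 0.362593, f(0.2) = -0.178656
u₂ = 0.200000 − (-0.178656)·(0.200000 − 0.400000) / (-0.178656 − 0.362593) = 0.200000 − (0.035731)/(-0.541249) = 0.266016
f(0.266016) = 0.009235
u₃ = 0.266016 − 0.009235·(0.266016 − 0.200000) / (0.009235 − (-0.178656)) = 0.266016 − (0.000610)/(0.187891) = 0.262772

0.2660, 0.2628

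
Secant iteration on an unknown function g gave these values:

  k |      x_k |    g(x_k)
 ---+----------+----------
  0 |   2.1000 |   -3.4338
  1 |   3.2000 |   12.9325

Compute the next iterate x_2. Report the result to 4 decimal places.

x_2 = 3.2000 − 12.9325·(3.2000 − 2.1000) / (12.9325 − (-3.4338))
   = 3.2000 − (14.225750)/(16.366300) = 2.330790

2.3308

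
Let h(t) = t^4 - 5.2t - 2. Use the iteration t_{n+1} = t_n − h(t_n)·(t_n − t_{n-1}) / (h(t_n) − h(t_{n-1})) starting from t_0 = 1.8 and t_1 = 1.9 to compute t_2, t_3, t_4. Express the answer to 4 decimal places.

h(1.8) = -0.862400, h(1.9) = 1.152100
t_2 = 1.900000 − 1.152100·(1.900000 − 1.800000) / (1.152100 − (-0.862400)) = 1.900000 − (0.115210)/(2.014500) = 1.842810
h(1.842810) = -0.050152
t_3 = 1.842810 − (-0.050152)·(1.842810 − 1.900000) / (-0.050152 − 1.152100) = 1.842810 − (0.002868)/(-1.202252) = 1.845195
h(1.845195) = -0.002722
t_4 = 1.845195 − (-0.002722)·(1.845195 − 1.842810) / (-0.002722 − (-0.050152)) = 1.845195 − (-0.000006)/(0.047430) = 1.845332

1.8428, 1.8452, 1.8453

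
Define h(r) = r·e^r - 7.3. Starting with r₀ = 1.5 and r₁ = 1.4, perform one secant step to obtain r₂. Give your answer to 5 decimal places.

1.55525

h(1.5) = -0.5774664, h(1.4) = -1.6227200
r₂ = 1.4000000 − (-1.6227200)·(1.4000000 − 1.5000000) / (-1.6227200 − (-0.5774664)) = 1.4000000 − (0.1622720)/(-1.0452537) = 1.5552465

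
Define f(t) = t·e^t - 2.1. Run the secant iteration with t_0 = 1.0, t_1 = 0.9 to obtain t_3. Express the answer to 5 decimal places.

f(1.0) = 0.6182818, f(0.9) = 0.1136428
t_2 = 0.9000000 − 0.1136428·(0.9000000 − 1.0000000) / (0.1136428 − 0.6182818) = 0.9000000 − (-0.0113643)/(-0.5046390) = 0.8774804
f(0.8774804) = 0.0101936
t_3 = 0.8774804 − 0.0101936·(0.8774804 − 0.9000000) / (0.0101936 − 0.1136428) = 0.8774804 − (-0.0002296)/(-0.1034492) = 0.8752614

0.87526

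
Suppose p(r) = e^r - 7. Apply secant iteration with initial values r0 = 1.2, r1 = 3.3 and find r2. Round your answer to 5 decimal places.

1.52480

p(1.2) = -3.6798831, p(3.3) = 20.1126389
r2 = 3.3000000 − 20.1126389·(3.3000000 − 1.2000000) / (20.1126389 − (-3.6798831)) = 3.3000000 − (42.2365417)/(23.7925220) = 1.5247976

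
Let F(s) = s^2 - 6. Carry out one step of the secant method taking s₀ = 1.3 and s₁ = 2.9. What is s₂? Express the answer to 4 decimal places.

2.3262

F(1.3) = -4.310000, F(2.9) = 2.410000
s₂ = 2.900000 − 2.410000·(2.900000 − 1.300000) / (2.410000 − (-4.310000)) = 2.900000 − (3.856000)/(6.720000) = 2.326190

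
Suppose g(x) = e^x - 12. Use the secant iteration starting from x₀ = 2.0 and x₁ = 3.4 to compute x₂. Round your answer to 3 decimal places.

g(2.0) = -4.61094, g(3.4) = 17.96410
x₂ = 3.40000 − 17.96410·(3.40000 − 2.00000) / (17.96410 − (-4.61094)) = 3.40000 − (25.14974)/(22.57504) = 2.28595

2.286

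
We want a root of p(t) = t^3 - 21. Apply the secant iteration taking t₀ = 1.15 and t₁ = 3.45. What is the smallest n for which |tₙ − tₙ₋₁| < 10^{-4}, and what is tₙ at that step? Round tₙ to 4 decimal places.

n = 7, tₙ = 2.7589

p(1.15) = -19.479125, p(3.45) = 20.063625
t₂ = 3.450000 − 20.063625·(2.300000)/(39.542750) = 2.283001;  |Δ| = 1.166999
p(2.283001) = -9.100780
t₃ = 2.283001 − (-9.100780)·(-1.166999)/(-29.164405) = 2.647164;  |Δ| = 0.364163
p(2.647164) = -2.450051
t₄ = 2.647164 − (-2.450051)·(0.364163)/(6.650729) = 2.781318;  |Δ| = 0.134153
p(2.781318) = 0.515519
t₅ = 2.781318 − 0.515519·(0.134153)/(2.965570) = 2.757997;  |Δ| = 0.023321
p(2.757997) = -0.021159
t₆ = 2.757997 − (-0.021159)·(-0.023321)/(-0.536679) = 2.758917;  |Δ| = 0.000919
p(2.758917) = -0.000171
t₇ = 2.758917 − (-0.000171)·(0.000919)/(0.020989) = 2.758924;  |Δ| = 0.000007
|t₇ − t₆| = 0.000007 < 10^{-4}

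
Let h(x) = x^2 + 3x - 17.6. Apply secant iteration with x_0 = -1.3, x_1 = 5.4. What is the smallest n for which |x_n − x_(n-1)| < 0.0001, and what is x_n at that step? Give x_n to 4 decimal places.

h(-1.3) = -19.810000, h(5.4) = 27.760000
x_2 = 5.400000 − 27.760000·(6.700000)/(47.570000) = 1.490141;  |Δ| = 3.909859
h(1.490141) = -10.909058
x_3 = 1.490141 − (-10.909058)·(-3.909859)/(-38.669058) = 2.593164;  |Δ| = 1.103023
h(2.593164) = -3.096006
x_4 = 2.593164 − (-3.096006)·(1.103023)/(7.813052) = 3.030249;  |Δ| = 0.437085
h(3.030249) = 0.673158
x_5 = 3.030249 − 0.673158·(0.437085)/(3.769164) = 2.952188;  |Δ| = 0.078062
h(2.952188) = -0.028026
x_6 = 2.952188 − (-0.028026)·(-0.078062)/(-0.701184) = 2.955308;  |Δ| = 0.003120
h(2.955308) = -0.000234
x_7 = 2.955308 − (-0.000234)·(0.003120)/(0.027792) = 2.955334;  |Δ| = 0.000026
|x_7 − x_6| = 0.000026 < 0.0001

n = 7, x_n = 2.9553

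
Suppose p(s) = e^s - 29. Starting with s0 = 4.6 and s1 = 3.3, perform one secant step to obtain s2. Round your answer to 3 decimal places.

p(4.6) = 70.48432, p(3.3) = -1.88736
s2 = 3.30000 − (-1.88736)·(3.30000 − 4.60000) / (-1.88736 − 70.48432) = 3.30000 − (2.45357)/(-72.37168) = 3.33390

3.334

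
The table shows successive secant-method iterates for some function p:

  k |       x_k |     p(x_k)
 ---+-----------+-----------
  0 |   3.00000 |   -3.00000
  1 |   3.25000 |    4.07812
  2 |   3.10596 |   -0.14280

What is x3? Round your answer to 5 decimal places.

x3 = 3.10596 − (-0.14280)·(3.10596 − 3.25000) / (-0.14280 − 4.07812)
   = 3.10596 − (0.0205689)/(-4.2209200) = 3.1108331

3.11083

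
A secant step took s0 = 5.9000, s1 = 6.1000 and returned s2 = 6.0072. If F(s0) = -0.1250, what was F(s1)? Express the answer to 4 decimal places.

The secant line through (5.9000, -0.1250) and (6.1000, F(s1)) crosses zero at s2 = 6.0072.
So (5.9000, -0.1250), (6.1000, F(s1)), (6.0072, 0) are collinear:
F(s1) = -0.1250 · (6.1000 − 6.0072) / (5.9000 − 6.0072) = -0.1250 · (0.092800)/(-0.107200) = 0.108209

0.1082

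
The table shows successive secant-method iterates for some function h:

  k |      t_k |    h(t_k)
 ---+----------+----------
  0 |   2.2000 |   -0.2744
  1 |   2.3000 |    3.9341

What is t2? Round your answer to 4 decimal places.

t2 = 2.3000 − 3.9341·(2.3000 − 2.2000) / (3.9341 − (-0.2744))
   = 2.3000 − (0.393410)/(4.208500) = 2.206520

2.2065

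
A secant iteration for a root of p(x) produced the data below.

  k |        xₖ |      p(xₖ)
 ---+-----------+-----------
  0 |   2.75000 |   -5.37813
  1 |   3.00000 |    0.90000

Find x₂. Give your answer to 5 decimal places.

x₂ = 3.00000 − 0.90000·(3.00000 − 2.75000) / (0.90000 − (-5.37813))
   = 3.00000 − (0.2250000)/(6.2781300) = 2.9641613

2.96416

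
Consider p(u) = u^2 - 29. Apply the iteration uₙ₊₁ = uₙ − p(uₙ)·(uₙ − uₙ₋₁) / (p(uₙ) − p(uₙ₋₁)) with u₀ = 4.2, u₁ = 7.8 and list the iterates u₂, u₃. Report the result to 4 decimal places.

5.1467, 5.3407

p(4.2) = -11.360000, p(7.8) = 31.840000
u₂ = 7.800000 − 31.840000·(7.800000 − 4.200000) / (31.840000 − (-11.360000)) = 7.800000 − (114.624000)/(43.200000) = 5.146667
p(5.146667) = -2.511822
u₃ = 5.146667 − (-2.511822)·(5.146667 − 7.800000) / (-2.511822 − 31.840000) = 5.146667 − (6.664702)/(-34.351822) = 5.340680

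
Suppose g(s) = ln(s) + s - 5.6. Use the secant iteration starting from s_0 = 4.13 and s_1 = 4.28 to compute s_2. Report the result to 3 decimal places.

g(4.13) = -0.05172, g(4.28) = 0.13395
s_2 = 4.28000 − 0.13395·(4.28000 − 4.13000) / (0.13395 − (-0.05172)) = 4.28000 − (0.02009)/(0.18568) = 4.17178

4.172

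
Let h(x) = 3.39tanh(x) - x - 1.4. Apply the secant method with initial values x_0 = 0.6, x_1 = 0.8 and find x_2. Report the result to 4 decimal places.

h(0.6) = -0.179402, h(0.8) = 0.051085
x_2 = 0.800000 − 0.051085·(0.800000 − 0.600000) / (0.051085 − (-0.179402)) = 0.800000 − (0.010217)/(0.230487) = 0.755672

0.7557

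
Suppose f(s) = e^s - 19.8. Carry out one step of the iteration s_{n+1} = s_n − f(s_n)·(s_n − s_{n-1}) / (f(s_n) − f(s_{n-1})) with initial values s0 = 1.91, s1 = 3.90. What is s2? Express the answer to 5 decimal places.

2.51876

f(1.91) = -13.0469112, f(3.90) = 29.6024491
s2 = 3.9000000 − 29.6024491·(3.9000000 − 1.9100000) / (29.6024491 − (-13.0469112)) = 3.9000000 − (58.9088737)/(42.6493603) = 2.5187630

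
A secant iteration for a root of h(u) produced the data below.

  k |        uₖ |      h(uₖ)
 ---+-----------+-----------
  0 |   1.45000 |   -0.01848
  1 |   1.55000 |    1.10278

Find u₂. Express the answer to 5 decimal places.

u₂ = 1.55000 − 1.10278·(1.55000 − 1.45000) / (1.10278 − (-0.01848))
   = 1.55000 − (0.1102780)/(1.1212600) = 1.4516481

1.45165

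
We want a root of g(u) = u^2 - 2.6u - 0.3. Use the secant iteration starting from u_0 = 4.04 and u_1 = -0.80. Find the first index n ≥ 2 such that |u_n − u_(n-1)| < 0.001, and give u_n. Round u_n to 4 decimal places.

g(4.04) = 5.517600, g(-0.80) = 2.420000
u_2 = -0.800000 − 2.420000·(-4.840000)/(-3.097600) = -4.581250;  |Δ| = 3.781250
g(-4.581250) = 32.599102
u_3 = -4.581250 − 32.599102·(-3.781250)/(30.179102) = -0.496789;  |Δ| = 4.084461
g(-0.496789) = 1.238452
u_4 = -0.496789 − 1.238452·(4.084461)/(-31.360650) = -0.335491;  |Δ| = 0.161298
g(-0.335491) = 0.684832
u_5 = -0.335491 − 0.684832·(0.161298)/(-0.553620) = -0.135965;  |Δ| = 0.199527
g(-0.135965) = 0.071994
u_6 = -0.135965 − 0.071994·(0.199527)/(-0.612838) = -0.112525;  |Δ| = 0.023440
g(-0.112525) = 0.005226
u_7 = -0.112525 − 0.005226·(0.023440)/(-0.066768) = -0.110690;  |Δ| = 0.001835
g(-0.110690) = 0.000046
u_8 = -0.110690 − 0.000046·(0.001835)/(-0.005180) = -0.110674;  |Δ| = 0.000016
|u_8 − u_7| = 0.000016 < 0.001

n = 8, u_n = -0.1107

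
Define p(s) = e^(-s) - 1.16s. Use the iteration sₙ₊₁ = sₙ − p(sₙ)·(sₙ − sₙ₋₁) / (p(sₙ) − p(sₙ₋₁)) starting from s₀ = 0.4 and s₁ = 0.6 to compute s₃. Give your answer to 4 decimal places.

0.5150

p(0.4) = 0.206320, p(0.6) = -0.147188
s₂ = 0.600000 − (-0.147188)·(0.600000 − 0.400000) / (-0.147188 − 0.206320) = 0.600000 − (-0.029438)/(-0.353508) = 0.516727
p(0.516727) = -0.002934
s₃ = 0.516727 − (-0.002934)·(0.516727 − 0.600000) / (-0.002934 − (-0.147188)) = 0.516727 − (0.000244)/(0.144254) = 0.515033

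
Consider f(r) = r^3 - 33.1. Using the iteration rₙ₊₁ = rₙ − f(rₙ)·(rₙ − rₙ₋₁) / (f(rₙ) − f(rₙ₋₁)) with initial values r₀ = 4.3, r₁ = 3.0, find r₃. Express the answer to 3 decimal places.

f(4.3) = 46.40700, f(3.0) = -6.10000
r₂ = 3.00000 − (-6.10000)·(3.00000 − 4.30000) / (-6.10000 − 46.40700) = 3.00000 − (7.93000)/(-52.50700) = 3.15103
f(3.15103) = -1.81353
r₃ = 3.15103 − (-1.81353)·(3.15103 − 3.00000) / (-1.81353 − (-6.10000)) = 3.15103 − (-0.27389)/(4.28647) = 3.21492

3.215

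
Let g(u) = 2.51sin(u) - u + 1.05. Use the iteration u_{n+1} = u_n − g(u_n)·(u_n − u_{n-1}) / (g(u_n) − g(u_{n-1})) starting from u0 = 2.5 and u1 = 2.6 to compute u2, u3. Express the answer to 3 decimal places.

g(2.5) = 0.05217, g(2.6) = -0.25609
u2 = 2.60000 − (-0.25609)·(2.60000 − 2.50000) / (-0.25609 − 0.05217) = 2.60000 − (-0.02561)/(-0.30826) = 2.51692
g(2.51692) = 0.00100
u3 = 2.51692 − 0.00100·(2.51692 − 2.60000) / (0.00100 − (-0.25609)) = 2.51692 − (-0.00008)/(0.25709) = 2.51725

2.517, 2.517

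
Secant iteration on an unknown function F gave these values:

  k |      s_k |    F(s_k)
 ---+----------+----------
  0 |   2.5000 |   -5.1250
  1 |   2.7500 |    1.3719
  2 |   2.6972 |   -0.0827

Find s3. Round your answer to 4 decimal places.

2.7002

s3 = 2.6972 − (-0.0827)·(2.6972 − 2.7500) / (-0.0827 − 1.3719)
   = 2.6972 − (0.004367)/(-1.454600) = 2.700202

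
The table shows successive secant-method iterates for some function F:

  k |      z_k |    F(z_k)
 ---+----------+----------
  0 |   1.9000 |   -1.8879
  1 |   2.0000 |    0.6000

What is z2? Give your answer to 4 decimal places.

z2 = 2.0000 − 0.6000·(2.0000 − 1.9000) / (0.6000 − (-1.8879))
   = 2.0000 − (0.060000)/(2.487900) = 1.975883

1.9759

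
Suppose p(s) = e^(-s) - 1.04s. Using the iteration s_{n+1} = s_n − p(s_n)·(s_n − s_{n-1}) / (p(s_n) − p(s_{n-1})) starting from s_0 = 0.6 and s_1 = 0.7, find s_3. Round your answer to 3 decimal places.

0.553

p(0.6) = -0.07519, p(0.7) = -0.23141
s_2 = 0.70000 − (-0.23141)·(0.70000 − 0.60000) / (-0.23141 − (-0.07519)) = 0.70000 − (-0.02314)/(-0.15623) = 0.55187
p(0.55187) = 0.00192
s_3 = 0.55187 − 0.00192·(0.55187 − 0.70000) / (0.00192 − (-0.23141)) = 0.55187 − (-0.00028)/(0.23334) = 0.55309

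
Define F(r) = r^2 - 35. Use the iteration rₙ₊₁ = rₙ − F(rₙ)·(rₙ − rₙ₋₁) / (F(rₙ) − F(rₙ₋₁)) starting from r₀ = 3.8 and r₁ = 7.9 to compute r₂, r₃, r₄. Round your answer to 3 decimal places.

5.557, 5.863, 5.918

F(3.8) = -20.56000, F(7.9) = 27.41000
r₂ = 7.90000 − 27.41000·(7.90000 − 3.80000) / (27.41000 − (-20.56000)) = 7.90000 − (112.38100)/(47.97000) = 5.55726
F(5.55726) = -4.11681
r₃ = 5.55726 − (-4.11681)·(5.55726 − 7.90000) / (-4.11681 − 27.41000) = 5.55726 − (9.64459)/(-31.52681) = 5.86318
F(5.86318) = -0.62310
r₄ = 5.86318 − (-0.62310)·(5.86318 − 5.55726) / (-0.62310 − (-4.11681)) = 5.86318 − (-0.19062)/(3.49371) = 5.91774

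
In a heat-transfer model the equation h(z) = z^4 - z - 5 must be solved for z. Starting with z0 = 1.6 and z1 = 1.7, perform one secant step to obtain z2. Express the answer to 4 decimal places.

h(1.6) = -0.046400, h(1.7) = 1.652100
z2 = 1.700000 − 1.652100·(1.700000 − 1.600000) / (1.652100 − (-0.046400)) = 1.700000 − (0.165210)/(1.698500) = 1.602732

1.6027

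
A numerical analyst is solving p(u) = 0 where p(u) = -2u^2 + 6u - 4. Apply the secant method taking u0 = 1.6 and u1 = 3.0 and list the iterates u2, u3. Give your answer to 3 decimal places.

1.750, 1.857

p(1.6) = 0.48000, p(3.0) = -4.00000
u2 = 3.00000 − (-4.00000)·(3.00000 − 1.60000) / (-4.00000 − 0.48000) = 3.00000 − (-5.60000)/(-4.48000) = 1.75000
p(1.75000) = 0.37500
u3 = 1.75000 − 0.37500·(1.75000 − 3.00000) / (0.37500 − (-4.00000)) = 1.75000 − (-0.46875)/(4.37500) = 1.85714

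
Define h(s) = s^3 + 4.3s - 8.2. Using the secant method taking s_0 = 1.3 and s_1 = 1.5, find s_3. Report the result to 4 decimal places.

h(1.3) = -0.413000, h(1.5) = 1.625000
s_2 = 1.500000 − 1.625000·(1.500000 − 1.300000) / (1.625000 − (-0.413000)) = 1.500000 − (0.325000)/(2.038000) = 1.340530
h(1.340530) = -0.026762
s_3 = 1.340530 − (-0.026762)·(1.340530 − 1.500000) / (-0.026762 − 1.625000) = 1.340530 − (0.004268)/(-1.651762) = 1.343114

1.3431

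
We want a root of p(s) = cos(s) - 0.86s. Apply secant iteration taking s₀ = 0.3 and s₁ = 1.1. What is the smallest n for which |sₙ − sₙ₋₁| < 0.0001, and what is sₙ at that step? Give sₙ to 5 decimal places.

n = 5, sₙ = 0.80551

p(0.3) = 0.6973365, p(1.1) = -0.4924039
s₂ = 1.1000000 − (-0.4924039)·(0.8000000)/(-1.1897404) = 0.7688999;  |Δ| = 0.3311001
p(0.7688999) = 0.0574221
s₃ = 0.7688999 − 0.0574221·(-0.3311001)/(0.5498260) = 0.8034790;  |Δ| = 0.0345790
p(0.8034790) = 0.0032149
s₄ = 0.8034790 − 0.0032149·(0.0345790)/(-0.0542072) = 0.8055298;  |Δ| = 0.0020508
p(0.8055298) = -0.0000264
s₅ = 0.8055298 − (-0.0000264)·(0.0020508)/(-0.0032413) = 0.8055131;  |Δ| = 0.0000167
|s₅ − s₄| = 0.0000167 < 0.0001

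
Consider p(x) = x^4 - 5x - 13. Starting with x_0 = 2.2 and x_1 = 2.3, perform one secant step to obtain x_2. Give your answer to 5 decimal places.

2.21415

p(2.2) = -0.5744000, p(2.3) = 3.4841000
x_2 = 2.3000000 − 3.4841000·(2.3000000 − 2.2000000) / (3.4841000 − (-0.5744000)) = 2.3000000 − (0.3484100)/(4.0585000) = 2.2141530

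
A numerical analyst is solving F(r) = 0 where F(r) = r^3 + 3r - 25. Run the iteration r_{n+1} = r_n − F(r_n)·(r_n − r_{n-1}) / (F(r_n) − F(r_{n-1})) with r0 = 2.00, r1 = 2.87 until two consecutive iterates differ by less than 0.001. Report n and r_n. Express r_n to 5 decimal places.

n = 5, r_n = 2.58376

F(2.00) = -11.0000000, F(2.87) = 7.2499030
r2 = 2.8700000 − 7.2499030·(0.8700000)/(18.2499030) = 2.5243863;  |Δ| = 0.3456137
F(2.5243863) = -1.3401222
r3 = 2.5243863 − (-1.3401222)·(-0.3456137)/(-8.5900252) = 2.5783052;  |Δ| = 0.0539189
F(2.5783052) = -0.1253933
r4 = 2.5783052 − (-0.1253933)·(0.0539189)/(1.2147289) = 2.5838711;  |Δ| = 0.0055659
F(2.5838711) = 0.0025449
r5 = 2.5838711 − 0.0025449·(0.0055659)/(0.1279383) = 2.5837604;  |Δ| = 0.0001107
|r5 − r4| = 0.0001107 < 0.001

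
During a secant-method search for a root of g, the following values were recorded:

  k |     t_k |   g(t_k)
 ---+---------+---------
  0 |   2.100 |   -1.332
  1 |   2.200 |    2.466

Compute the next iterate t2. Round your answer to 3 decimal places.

t2 = 2.200 − 2.466·(2.200 − 2.100) / (2.466 − (-1.332))
   = 2.200 − (0.24660)/(3.79800) = 2.13507

2.135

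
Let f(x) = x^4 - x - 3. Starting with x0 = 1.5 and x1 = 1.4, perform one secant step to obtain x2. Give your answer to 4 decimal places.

f(1.5) = 0.562500, f(1.4) = -0.558400
x2 = 1.400000 − (-0.558400)·(1.400000 − 1.500000) / (-0.558400 − 0.562500) = 1.400000 − (0.055840)/(-1.120900) = 1.449817

1.4498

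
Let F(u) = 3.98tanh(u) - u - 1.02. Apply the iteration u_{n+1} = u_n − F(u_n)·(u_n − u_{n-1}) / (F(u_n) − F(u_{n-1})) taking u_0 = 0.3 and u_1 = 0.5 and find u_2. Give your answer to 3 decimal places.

0.367

F(0.3) = -0.16058, F(0.5) = 0.31923
u_2 = 0.50000 − 0.31923·(0.50000 − 0.30000) / (0.31923 − (-0.16058)) = 0.50000 − (0.06385)/(0.47980) = 0.36693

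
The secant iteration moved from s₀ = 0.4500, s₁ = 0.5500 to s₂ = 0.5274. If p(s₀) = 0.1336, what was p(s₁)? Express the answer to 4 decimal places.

The secant line through (0.4500, 0.1336) and (0.5500, p(s₁)) crosses zero at s₂ = 0.5274.
So (0.4500, 0.1336), (0.5500, p(s₁)), (0.5274, 0) are collinear:
p(s₁) = 0.1336 · (0.5500 − 0.5274) / (0.4500 − 0.5274) = 0.1336 · (0.022600)/(-0.077400) = -0.039010

-0.0390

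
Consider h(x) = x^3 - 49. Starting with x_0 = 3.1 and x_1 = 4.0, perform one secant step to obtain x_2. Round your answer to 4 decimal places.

3.6054

h(3.1) = -19.209000, h(4.0) = 15.000000
x_2 = 4.000000 − 15.000000·(4.000000 − 3.100000) / (15.000000 − (-19.209000)) = 4.000000 − (13.500000)/(34.209000) = 3.605367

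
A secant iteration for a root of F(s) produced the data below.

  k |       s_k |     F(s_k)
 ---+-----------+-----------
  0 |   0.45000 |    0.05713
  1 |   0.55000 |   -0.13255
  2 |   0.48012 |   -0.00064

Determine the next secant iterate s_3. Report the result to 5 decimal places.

s_3 = 0.48012 − (-0.00064)·(0.48012 − 0.55000) / (-0.00064 − (-0.13255))
   = 0.48012 − (0.0000447)/(0.1319100) = 0.4797810

0.47978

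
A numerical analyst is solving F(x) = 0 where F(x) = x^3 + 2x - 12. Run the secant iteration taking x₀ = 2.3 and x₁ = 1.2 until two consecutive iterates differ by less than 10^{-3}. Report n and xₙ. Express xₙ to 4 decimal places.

n = 6, xₙ = 2.0000

F(2.3) = 4.767000, F(1.2) = -7.872000
x₂ = 1.200000 − (-7.872000)·(-1.100000)/(-12.639000) = 1.885117;  |Δ| = 0.685117
F(1.885117) = -1.530683
x₃ = 1.885117 − (-1.530683)·(0.685117)/(6.341317) = 2.050493;  |Δ| = 0.165375
F(2.050493) = 0.722327
x₄ = 2.050493 − 0.722327·(0.165375)/(2.253010) = 1.997473;  |Δ| = 0.053020
F(1.997473) = -0.035344
x₅ = 1.997473 − (-0.035344)·(-0.053020)/(-0.757671) = 1.999946;  |Δ| = 0.002473
F(1.999946) = -0.000756
x₆ = 1.999946 − (-0.000756)·(0.002473)/(0.034588) = 2.000000;  |Δ| = 0.000054
|x₆ − x₅| = 0.000054 < 10^{-3}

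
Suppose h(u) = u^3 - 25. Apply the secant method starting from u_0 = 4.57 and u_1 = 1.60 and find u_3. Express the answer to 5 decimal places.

3.43300

h(4.57) = 70.4439930, h(1.60) = -20.9040000
u_2 = 1.6000000 − (-20.9040000)·(1.6000000 − 4.5700000) / (-20.9040000 − 70.4439930) = 1.6000000 − (62.0848800)/(-91.3479930) = 2.2796524
h(2.2796524) = -13.1530685
u_3 = 2.2796524 − (-13.1530685)·(2.2796524 − 1.6000000) / (-13.1530685 − (-20.9040000)) = 2.2796524 − (-8.9395142)/(7.7509315) = 3.4329995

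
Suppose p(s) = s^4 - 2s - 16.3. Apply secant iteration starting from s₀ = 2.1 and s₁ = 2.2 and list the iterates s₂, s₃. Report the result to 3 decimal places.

p(2.1) = -1.05190, p(2.2) = 2.72560
s₂ = 2.20000 − 2.72560·(2.20000 − 2.10000) / (2.72560 − (-1.05190)) = 2.20000 − (0.27256)/(3.77750) = 2.12785
p(2.12785) = -0.05535
s₃ = 2.12785 − (-0.05535)·(2.12785 − 2.20000) / (-0.05535 − 2.72560) = 2.12785 − (0.00399)/(-2.78095) = 2.12928

2.128, 2.129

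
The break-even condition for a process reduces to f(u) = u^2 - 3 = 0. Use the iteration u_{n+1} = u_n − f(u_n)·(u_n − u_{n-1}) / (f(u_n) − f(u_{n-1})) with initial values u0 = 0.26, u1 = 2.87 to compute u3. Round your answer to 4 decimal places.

f(0.26) = -2.932400, f(2.87) = 5.236900
u2 = 2.870000 − 5.236900·(2.870000 − 0.260000) / (5.236900 − (-2.932400)) = 2.870000 − (13.668309)/(8.169300) = 1.196869
f(1.196869) = -1.567505
u3 = 1.196869 − (-1.567505)·(1.196869 − 2.870000) / (-1.567505 − 5.236900) = 1.196869 − (2.622640)/(-6.804405) = 1.582302

1.5823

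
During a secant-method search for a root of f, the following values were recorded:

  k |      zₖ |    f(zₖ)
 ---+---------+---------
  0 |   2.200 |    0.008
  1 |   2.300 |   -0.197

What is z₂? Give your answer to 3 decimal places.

z₂ = 2.300 − (-0.197)·(2.300 − 2.200) / (-0.197 − 0.008)
   = 2.300 − (-0.01970)/(-0.20500) = 2.20390

2.204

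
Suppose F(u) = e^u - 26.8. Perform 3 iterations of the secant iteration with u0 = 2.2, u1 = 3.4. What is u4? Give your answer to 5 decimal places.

3.28854

F(2.2) = -17.7749865, F(3.4) = 3.1641000
u2 = 3.4000000 − 3.1641000·(3.4000000 − 2.2000000) / (3.1641000 − (-17.7749865)) = 3.4000000 − (3.7969201)/(20.9390865) = 3.2186683
F(3.2186683) = -1.8051875
u3 = 3.2186683 − (-1.8051875)·(3.2186683 − 3.4000000) / (-1.8051875 − 3.1641000) = 3.2186683 − (0.3273377)/(-4.9692875) = 3.2845405
F(3.2845405) = -0.1032866
u4 = 3.2845405 − (-0.1032866)·(3.2845405 − 3.2186683) / (-0.1032866 − (-1.8051875)) = 3.2845405 − (-0.0068037)/(1.7019009) = 3.2885382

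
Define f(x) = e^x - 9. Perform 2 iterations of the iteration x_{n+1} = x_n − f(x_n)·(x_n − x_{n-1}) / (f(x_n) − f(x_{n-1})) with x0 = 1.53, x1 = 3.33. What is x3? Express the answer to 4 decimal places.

2.0401

f(1.53) = -4.381823, f(3.33) = 18.938342
x2 = 3.330000 − 18.938342·(3.330000 − 1.530000) / (18.938342 − (-4.381823)) = 3.330000 − (34.089015)/(23.320165) = 1.868217
f(1.868217) = -2.523260
x3 = 1.868217 − (-2.523260)·(1.868217 − 3.330000) / (-2.523260 − 18.938342) = 1.868217 − (3.688459)/(-21.461602) = 2.040080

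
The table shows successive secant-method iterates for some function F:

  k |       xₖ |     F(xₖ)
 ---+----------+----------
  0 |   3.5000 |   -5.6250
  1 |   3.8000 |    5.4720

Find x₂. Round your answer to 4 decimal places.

3.6521

x₂ = 3.8000 − 5.4720·(3.8000 − 3.5000) / (5.4720 − (-5.6250))
   = 3.8000 − (1.641600)/(11.097000) = 3.652068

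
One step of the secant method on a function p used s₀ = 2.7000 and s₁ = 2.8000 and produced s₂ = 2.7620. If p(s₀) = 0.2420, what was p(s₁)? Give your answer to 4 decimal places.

The secant line through (2.7000, 0.2420) and (2.8000, p(s₁)) crosses zero at s₂ = 2.7620.
So (2.7000, 0.2420), (2.8000, p(s₁)), (2.7620, 0) are collinear:
p(s₁) = 0.2420 · (2.8000 − 2.7620) / (2.7000 − 2.7620) = 0.2420 · (0.038000)/(-0.062000) = -0.148323

-0.1483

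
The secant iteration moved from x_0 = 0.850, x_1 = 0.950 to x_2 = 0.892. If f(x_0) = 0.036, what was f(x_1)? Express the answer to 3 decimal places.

The secant line through (0.850, 0.036) and (0.950, f(x_1)) crosses zero at x_2 = 0.892.
So (0.850, 0.036), (0.950, f(x_1)), (0.892, 0) are collinear:
f(x_1) = 0.036 · (0.950 − 0.892) / (0.850 − 0.892) = 0.036 · (0.05800)/(-0.04200) = -0.04971

-0.050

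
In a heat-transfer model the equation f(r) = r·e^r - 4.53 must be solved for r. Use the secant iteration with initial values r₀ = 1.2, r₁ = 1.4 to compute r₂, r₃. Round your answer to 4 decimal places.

1.2645, 1.2704

f(1.2) = -0.545860, f(1.4) = 1.147280
r₂ = 1.400000 − 1.147280·(1.400000 − 1.200000) / (1.147280 − (-0.545860)) = 1.400000 − (0.229456)/(1.693140) = 1.264479
f(1.264479) = -0.052167
r₃ = 1.264479 − (-0.052167)·(1.264479 − 1.400000) / (-0.052167 − 1.147280) = 1.264479 − (0.007070)/(-1.199447) = 1.270373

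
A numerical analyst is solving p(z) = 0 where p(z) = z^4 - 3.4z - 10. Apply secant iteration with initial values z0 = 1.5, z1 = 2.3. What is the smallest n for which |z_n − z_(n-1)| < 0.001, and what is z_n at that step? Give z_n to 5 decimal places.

n = 6, z_n = 2.02734

p(1.5) = -10.0375000, p(2.3) = 10.1641000
z2 = 2.3000000 − 10.1641000·(0.8000000)/(20.2016000) = 1.8974933;  |Δ| = 0.4025067
p(1.8974933) = -3.4880158
z3 = 1.8974933 − (-3.4880158)·(-0.4025067)/(-13.6521158) = 2.0003308;  |Δ| = 0.1028375
p(2.0003308) = -0.7905366
z4 = 2.0003308 − (-0.7905366)·(0.1028375)/(2.6974792) = 2.0304689;  |Δ| = 0.0301381
p(2.0304689) = 0.0939173
z5 = 2.0304689 − 0.0939173·(0.0301381)/(0.8844539) = 2.0272686;  |Δ| = 0.0032003
p(2.0272686) = -0.0021093
z6 = 2.0272686 − (-0.0021093)·(-0.0032003)/(-0.0960266) = 2.0273389;  |Δ| = 0.0000703
|z6 − z5| = 0.0000703 < 0.001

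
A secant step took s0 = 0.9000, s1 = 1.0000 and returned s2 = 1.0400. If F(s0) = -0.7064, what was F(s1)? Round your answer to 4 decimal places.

The secant line through (0.9000, -0.7064) and (1.0000, F(s1)) crosses zero at s2 = 1.0400.
So (0.9000, -0.7064), (1.0000, F(s1)), (1.0400, 0) are collinear:
F(s1) = -0.7064 · (1.0000 − 1.0400) / (0.9000 − 1.0400) = -0.7064 · (-0.040000)/(-0.140000) = -0.201829

-0.2018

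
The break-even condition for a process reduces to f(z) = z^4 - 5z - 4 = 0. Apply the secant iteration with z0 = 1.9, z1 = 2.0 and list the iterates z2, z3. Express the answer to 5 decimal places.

1.91896, 1.92034

f(1.9) = -0.4679000, f(2.0) = 2.0000000
z2 = 2.0000000 − 2.0000000·(2.0000000 − 1.9000000) / (2.0000000 − (-0.4679000)) = 2.0000000 − (0.2000000)/(2.4679000) = 1.9189594
f(1.9189594) = -0.0346882
z3 = 1.9189594 − (-0.0346882)·(1.9189594 − 2.0000000) / (-0.0346882 − 2.0000000) = 1.9189594 − (0.0028112)/(-2.0346882) = 1.9203411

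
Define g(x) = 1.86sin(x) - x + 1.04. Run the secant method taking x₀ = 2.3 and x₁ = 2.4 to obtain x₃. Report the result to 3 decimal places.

2.356

g(2.3) = 0.12701, g(2.4) = -0.10364
x₂ = 2.40000 − (-0.10364)·(2.40000 − 2.30000) / (-0.10364 − 0.12701) = 2.40000 − (-0.01036)/(-0.23065) = 2.35507
g(2.35507) = 0.00163
x₃ = 2.35507 − 0.00163·(2.35507 − 2.40000) / (0.00163 − (-0.10364)) = 2.35507 − (-0.00007)/(0.10527) = 2.35576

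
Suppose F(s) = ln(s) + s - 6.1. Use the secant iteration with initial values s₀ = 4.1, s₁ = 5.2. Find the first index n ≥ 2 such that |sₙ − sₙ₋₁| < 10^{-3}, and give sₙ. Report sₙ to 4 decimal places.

F(4.1) = -0.589013, F(5.2) = 0.748659
s₂ = 5.200000 − 0.748659·(1.100000)/(1.337672) = 4.584360;  |Δ| = 0.615640
F(4.584360) = 0.007010
s₃ = 4.584360 − 0.007010·(-0.615640)/(-0.741648) = 4.578541;  |Δ| = 0.005819
F(4.578541) = -0.000079
s₄ = 4.578541 − (-0.000079)·(-0.005819)/(-0.007089) = 4.578606;  |Δ| = 0.000065
|s₄ − s₃| = 0.000065 < 10^{-3}

n = 4, sₙ = 4.5786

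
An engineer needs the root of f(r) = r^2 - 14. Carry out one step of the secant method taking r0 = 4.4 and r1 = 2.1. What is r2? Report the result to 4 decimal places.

f(4.4) = 5.360000, f(2.1) = -9.590000
r2 = 2.100000 − (-9.590000)·(2.100000 − 4.400000) / (-9.590000 − 5.360000) = 2.100000 − (22.057000)/(-14.950000) = 3.575385

3.5754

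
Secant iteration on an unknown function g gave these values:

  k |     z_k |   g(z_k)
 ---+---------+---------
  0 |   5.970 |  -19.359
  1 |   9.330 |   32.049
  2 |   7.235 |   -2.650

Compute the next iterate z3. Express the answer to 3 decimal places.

7.395

z3 = 7.235 − (-2.650)·(7.235 − 9.330) / (-2.650 − 32.049)
   = 7.235 − (5.55175)/(-34.69900) = 7.39500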